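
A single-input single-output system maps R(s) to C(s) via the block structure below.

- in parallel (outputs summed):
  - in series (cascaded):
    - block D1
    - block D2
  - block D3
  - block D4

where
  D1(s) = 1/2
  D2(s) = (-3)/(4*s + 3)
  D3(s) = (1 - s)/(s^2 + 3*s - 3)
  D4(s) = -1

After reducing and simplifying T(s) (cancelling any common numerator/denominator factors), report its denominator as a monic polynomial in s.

Step 1 - combine D1, D2 in series; result (-3)/(8*s + 6)
Step 2 - reduce the parallel group (D1*D2), D3, D4; result (-8*s^3 - 41*s^2 - s + 33)/(8*s^3 + 30*s^2 - 6*s - 18)
Step 2 gives the fully reduced T(s), with no common factor left to cancel. The denominator's leading coefficient is 8, so divide each of its coefficients by 8 to get the monic form.

Therefore the answer is s^3 + 15*s^2/4 - 3*s/4 - 9/4.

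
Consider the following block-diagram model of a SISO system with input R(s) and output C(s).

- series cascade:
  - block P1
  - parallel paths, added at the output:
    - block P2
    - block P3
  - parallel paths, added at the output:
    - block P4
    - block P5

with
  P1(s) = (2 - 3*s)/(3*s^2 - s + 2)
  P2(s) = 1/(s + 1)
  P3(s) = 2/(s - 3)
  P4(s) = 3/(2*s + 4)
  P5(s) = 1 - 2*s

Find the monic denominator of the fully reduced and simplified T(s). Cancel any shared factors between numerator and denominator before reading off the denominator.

First reduce the diagram to T(s).

Step 1. sum the parallel branches P2, P3 = (3*s - 1)/(s^2 - 2*s - 3)
Step 2. combine P4, P5 in parallel = (-4*s^2 - 6*s + 7)/(2*s + 4)
Step 3. series reduction of P1, (P2+P3), (P4+P5) = (36*s^4 + 18*s^3 - 109*s^2 + 75*s - 14)/(6*s^5 - 2*s^4 - 38*s^3 - 22*s^2 - 16*s - 24)
The result of step 3 is T(s) in lowest terms. Its denominator has leading coefficient 6; dividing the denominator through by 6 makes it monic.

Answer: s^5 - s^4/3 - 19*s^3/3 - 11*s^2/3 - 8*s/3 - 4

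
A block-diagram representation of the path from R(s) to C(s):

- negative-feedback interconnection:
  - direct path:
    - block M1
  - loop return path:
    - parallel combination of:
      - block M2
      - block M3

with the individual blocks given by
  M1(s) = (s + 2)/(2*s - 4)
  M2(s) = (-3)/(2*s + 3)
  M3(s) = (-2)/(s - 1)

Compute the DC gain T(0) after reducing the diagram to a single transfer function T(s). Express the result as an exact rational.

The answer is -1.

Reasoning:
1. combine M2, M3 in parallel, giving (-7*s - 3)/(2*s^2 + s - 3)
2. apply the feedback formula to M1, (M2+M3), giving (2*s^3 + 5*s^2 - s - 6)/(4*s^3 - 13*s^2 - 27*s + 6)
That last expression is T(s); at s = 0 only the constant terms survive, so T(0) = -6/6 = -1.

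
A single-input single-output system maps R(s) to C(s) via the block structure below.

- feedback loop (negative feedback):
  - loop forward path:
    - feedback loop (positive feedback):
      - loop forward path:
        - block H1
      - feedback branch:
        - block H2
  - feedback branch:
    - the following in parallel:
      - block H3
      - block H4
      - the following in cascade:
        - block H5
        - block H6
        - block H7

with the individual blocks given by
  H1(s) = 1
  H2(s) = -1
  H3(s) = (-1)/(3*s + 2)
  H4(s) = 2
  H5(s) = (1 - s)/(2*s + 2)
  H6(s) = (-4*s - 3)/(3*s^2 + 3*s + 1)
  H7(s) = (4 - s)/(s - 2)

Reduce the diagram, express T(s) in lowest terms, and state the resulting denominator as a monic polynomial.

Answer: s^5 + 5*s^4/12 - 149*s^3/72 - 83*s^2/24 - 23*s/9 - 13/18

Working:
Step 1 - reduce the feedback loop with forward H1 and return H2, giving 1/2
Step 2 - reduce the series chain H5, H6, H7, giving (-4*s^3 + 17*s^2 - s - 12)/(6*s^4 - 16*s^2 - 14*s - 4)
Step 3 - add H3, H4, (H5*H6*H7) (parallel), giving (36*s^5 + 6*s^4 - 53*s^3 - 101*s^2 - 104*s - 36)/(18*s^5 + 12*s^4 - 48*s^3 - 74*s^2 - 40*s - 8)
Step 4 - close the feedback loop around [H1/(1-H1*H2)], (H3+H4+(H5*H6*H7)), giving (18*s^5 + 12*s^4 - 48*s^3 - 74*s^2 - 40*s - 8)/(72*s^5 + 30*s^4 - 149*s^3 - 249*s^2 - 184*s - 52)
Step 4 gives the fully reduced T(s), with no common factor left to cancel. The denominator's leading coefficient is 72, so divide each of its coefficients by 72 to get the monic form.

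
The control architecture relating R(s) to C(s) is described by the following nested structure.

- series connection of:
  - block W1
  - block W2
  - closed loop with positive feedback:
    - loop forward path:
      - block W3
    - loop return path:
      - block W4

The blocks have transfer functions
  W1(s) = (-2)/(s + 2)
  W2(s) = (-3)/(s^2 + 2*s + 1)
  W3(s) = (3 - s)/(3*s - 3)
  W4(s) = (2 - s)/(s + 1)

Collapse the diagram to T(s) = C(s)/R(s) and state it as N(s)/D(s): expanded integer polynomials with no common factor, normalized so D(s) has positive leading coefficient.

The answer is (18 - 6*s)/(2*s^4 + 11*s^3 + 10*s^2 - 17*s - 18).

Reasoning:
Step 1 - collapse the loop (W3 forward, W4 return); result (-s^2 + 2*s + 3)/(2*s^2 + 5*s - 9)
Step 2 - combine W1, W2, [W3/(1-W3*W4)] in series: this yields T(s), and no further normalization is needed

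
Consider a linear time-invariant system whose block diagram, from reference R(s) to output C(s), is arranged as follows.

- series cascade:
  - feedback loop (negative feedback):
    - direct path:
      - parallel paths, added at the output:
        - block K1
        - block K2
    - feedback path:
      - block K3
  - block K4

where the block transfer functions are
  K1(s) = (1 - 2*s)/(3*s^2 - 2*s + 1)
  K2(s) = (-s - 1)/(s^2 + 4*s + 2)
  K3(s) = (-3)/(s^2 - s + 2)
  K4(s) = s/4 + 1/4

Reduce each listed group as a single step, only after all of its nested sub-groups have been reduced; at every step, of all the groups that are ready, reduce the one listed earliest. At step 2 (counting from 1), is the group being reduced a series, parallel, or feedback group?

Answer: feedback

Working:
1. sum the parallel branches K1, K2
2. feedback reduction of (K1+K2), K3
3. multiply [(K1+K2)/(1+(K1+K2)*K3)], K4 (series)
So the answer for step 2 is feedback.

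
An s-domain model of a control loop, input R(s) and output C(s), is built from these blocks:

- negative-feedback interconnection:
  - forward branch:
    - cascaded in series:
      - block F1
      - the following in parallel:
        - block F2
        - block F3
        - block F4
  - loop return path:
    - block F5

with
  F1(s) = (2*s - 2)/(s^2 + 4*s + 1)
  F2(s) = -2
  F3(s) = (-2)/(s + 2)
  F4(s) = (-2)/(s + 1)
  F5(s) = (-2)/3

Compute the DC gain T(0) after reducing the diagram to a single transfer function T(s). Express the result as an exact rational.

Reducing step by step:

(1) parallel reduction of F2, F3, F4 = (-2*s^2 - 10*s - 10)/(s^2 + 3*s + 2)
(2) series reduction of F1, (F2+F3+F4) = (-4*s^3 - 16*s^2 + 20)/(s^4 + 7*s^3 + 15*s^2 + 11*s + 2)
(3) apply the feedback formula to (F1*(F2+F3+F4)), F5 = (-12*s^3 - 48*s^2 + 60)/(3*s^4 + 29*s^3 + 77*s^2 + 33*s - 34)
Evaluating the step-3 result (the overall T(s)) at s = 0 gives T(0) = 60/(-34) = -30/17.

Answer: -30/17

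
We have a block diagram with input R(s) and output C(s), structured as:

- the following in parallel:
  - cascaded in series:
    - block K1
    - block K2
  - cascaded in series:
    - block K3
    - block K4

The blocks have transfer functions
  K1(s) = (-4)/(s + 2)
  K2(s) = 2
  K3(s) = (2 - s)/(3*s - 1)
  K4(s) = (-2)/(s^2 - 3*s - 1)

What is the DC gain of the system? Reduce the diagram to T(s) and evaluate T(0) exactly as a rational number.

Reducing step by step:

Step 1: cascade K1, K2, giving (-8)/(s + 2)
Step 2: multiply K3, K4 (series), giving (2*s - 4)/(3*s^3 - 10*s^2 + 1)
Step 3: reduce the parallel group (K1*K2), (K3*K4), giving (-24*s^3 + 82*s^2 - 16)/(3*s^4 - 4*s^3 - 20*s^2 + s + 2)
Step 3 gives the overall T(s). Then T(0) = -16/2 = -8.

Answer: -8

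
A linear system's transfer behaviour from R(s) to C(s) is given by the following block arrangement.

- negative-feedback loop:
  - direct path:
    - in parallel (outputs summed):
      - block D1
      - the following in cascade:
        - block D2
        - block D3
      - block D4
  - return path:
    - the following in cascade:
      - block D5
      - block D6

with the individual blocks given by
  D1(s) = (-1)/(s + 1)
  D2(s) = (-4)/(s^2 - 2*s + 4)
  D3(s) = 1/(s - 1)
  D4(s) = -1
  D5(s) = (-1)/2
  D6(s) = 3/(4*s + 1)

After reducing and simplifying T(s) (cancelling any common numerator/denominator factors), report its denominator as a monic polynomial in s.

Answer: s^5 - 11*s^4/8 + 17*s^3/8 + 11*s^2/4 + s - 5/2

Working:
Step 1. reduce the series chain D2, D3 gives (-4)/(s^3 - 3*s^2 + 6*s - 4)
Step 2. sum the parallel branches D1, (D2*D3), D4 gives (-s^4 + s^3 - 12*s + 4)/(s^4 - 2*s^3 + 3*s^2 + 2*s - 4)
Step 3. cascade D5, D6 gives (-3)/(8*s + 2)
Step 4. close the feedback loop around (D1+(D2*D3)+D4), (D5*D6) gives (-8*s^5 + 6*s^4 + 2*s^3 - 96*s^2 + 8*s + 8)/(8*s^5 - 11*s^4 + 17*s^3 + 22*s^2 + 8*s - 20)
That last expression is T(s), already simplified. Scaling its denominator by 1/8 (the reciprocal of the leading coefficient) yields the monic denominator.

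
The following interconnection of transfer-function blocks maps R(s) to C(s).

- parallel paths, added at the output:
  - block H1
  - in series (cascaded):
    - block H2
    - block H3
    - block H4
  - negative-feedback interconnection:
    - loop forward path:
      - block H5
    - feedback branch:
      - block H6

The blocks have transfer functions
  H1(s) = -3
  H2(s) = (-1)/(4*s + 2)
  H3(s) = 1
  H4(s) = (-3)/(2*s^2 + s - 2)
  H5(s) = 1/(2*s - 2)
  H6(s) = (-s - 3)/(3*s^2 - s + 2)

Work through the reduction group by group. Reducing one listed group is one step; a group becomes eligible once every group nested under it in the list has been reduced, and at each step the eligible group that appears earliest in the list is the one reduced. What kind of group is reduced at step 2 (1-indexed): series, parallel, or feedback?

1. cascade H2, H3, H4
2. apply the feedback formula to H5, H6
3. parallel reduction of H1, (H2*H3*H4), [H5/(1+H5*H6)]
Step 2 collapses a feedback group.

Final answer: feedback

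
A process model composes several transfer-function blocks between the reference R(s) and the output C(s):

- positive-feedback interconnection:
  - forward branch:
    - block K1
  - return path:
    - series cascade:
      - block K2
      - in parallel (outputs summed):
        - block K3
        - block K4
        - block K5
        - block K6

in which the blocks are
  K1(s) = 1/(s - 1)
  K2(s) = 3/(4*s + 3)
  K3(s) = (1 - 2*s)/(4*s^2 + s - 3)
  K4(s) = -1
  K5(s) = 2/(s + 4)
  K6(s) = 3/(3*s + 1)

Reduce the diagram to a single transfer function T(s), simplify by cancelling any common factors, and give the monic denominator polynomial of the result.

Step 1. add K3, K4, K5, K6 (parallel), giving (-12*s^4 - 25*s^3 + 22*s^2 + 27*s - 26)/(12*s^4 + 55*s^3 + 20*s^2 - 35*s - 12)
Step 2. reduce the series chain K2, (K3+K4+K5+K6), giving (-36*s^4 - 75*s^3 + 66*s^2 + 81*s - 78)/(48*s^5 + 256*s^4 + 245*s^3 - 80*s^2 - 153*s - 36)
Step 3. apply the feedback formula to K1, (K2*(K3+K4+K5+K6)), giving (48*s^5 + 256*s^4 + 245*s^3 - 80*s^2 - 153*s - 36)/(48*s^6 + 208*s^5 + 25*s^4 - 250*s^3 - 139*s^2 + 36*s + 114)
No further cancellation is possible in the step-3 result, so that is T(s). Its denominator becomes monic after dividing by the leading coefficient 48.

Hence the answer: s^6 + 13*s^5/3 + 25*s^4/48 - 125*s^3/24 - 139*s^2/48 + 3*s/4 + 19/8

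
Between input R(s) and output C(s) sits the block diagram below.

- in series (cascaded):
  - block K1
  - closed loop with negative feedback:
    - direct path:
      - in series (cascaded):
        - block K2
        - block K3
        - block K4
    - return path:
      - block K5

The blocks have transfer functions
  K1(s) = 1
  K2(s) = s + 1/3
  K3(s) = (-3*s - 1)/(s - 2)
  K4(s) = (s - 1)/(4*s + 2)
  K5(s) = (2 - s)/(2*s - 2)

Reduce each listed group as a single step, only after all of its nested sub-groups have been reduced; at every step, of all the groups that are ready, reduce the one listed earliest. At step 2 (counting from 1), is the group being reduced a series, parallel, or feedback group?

Reducing step by step:

Step 1 - multiply K2, K3, K4 (series)
Step 2 - collapse the loop ((K2*K3*K4) forward, K5 return)
Step 3 - combine K1, [(K2*K3*K4)/(1+(K2*K3*K4)*K5)] in series
The group at step 2 is a feedback group.

Answer: feedback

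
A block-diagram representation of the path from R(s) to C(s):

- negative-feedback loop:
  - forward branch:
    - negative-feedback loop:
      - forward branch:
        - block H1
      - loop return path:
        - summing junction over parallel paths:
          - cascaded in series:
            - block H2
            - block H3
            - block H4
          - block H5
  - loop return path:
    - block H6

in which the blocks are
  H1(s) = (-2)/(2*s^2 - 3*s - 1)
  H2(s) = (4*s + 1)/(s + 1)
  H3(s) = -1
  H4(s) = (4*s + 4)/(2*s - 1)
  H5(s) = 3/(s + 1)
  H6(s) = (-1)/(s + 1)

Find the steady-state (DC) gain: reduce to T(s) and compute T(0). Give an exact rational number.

Answer: 2/13

Working:
1. multiply H2, H3, H4 (series) = (-16*s - 4)/(2*s - 1)
2. parallel reduction of (H2*H3*H4), H5 = (-16*s^2 - 14*s - 7)/(2*s^2 + s - 1)
3. apply the feedback formula to H1, ((H2*H3*H4)+H5) = (-4*s^2 - 2*s + 2)/(4*s^4 - 4*s^3 + 25*s^2 + 30*s + 15)
4. feedback reduction of [H1/(1+H1*((H2*H3*H4)+H5))], H6 = (-4*s^2 - 2*s + 2)/(4*s^4 - 4*s^3 + 25*s^2 + 34*s + 13)
Step 4 gives the overall T(s). Then T(0) = 2/13.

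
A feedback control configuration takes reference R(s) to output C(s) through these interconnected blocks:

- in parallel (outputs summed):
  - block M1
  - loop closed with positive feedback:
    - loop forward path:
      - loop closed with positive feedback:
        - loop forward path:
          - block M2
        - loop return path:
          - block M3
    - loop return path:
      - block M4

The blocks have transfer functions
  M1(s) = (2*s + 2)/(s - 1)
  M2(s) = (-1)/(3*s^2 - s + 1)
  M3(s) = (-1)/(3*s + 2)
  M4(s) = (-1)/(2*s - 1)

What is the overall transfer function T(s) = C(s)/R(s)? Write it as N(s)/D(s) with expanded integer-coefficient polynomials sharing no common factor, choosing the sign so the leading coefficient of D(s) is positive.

Reducing step by step:

(1) apply the feedback formula to M2, M3 gives (-3*s - 2)/(9*s^3 + 3*s^2 + s + 1)
(2) close the feedback loop around [M2/(1-M2*M3)], M4 gives (-6*s^2 - s + 2)/(18*s^4 - 3*s^3 - s^2 - 2*s - 3)
(3) add M1, [[M2/(1-M2*M3)]/(1-[M2/(1-M2*M3)]*M4)] (parallel) - this is the overall T(s), already in the required normalized form

Answer: (36*s^5 + 30*s^4 - 14*s^3 - s^2 - 7*s - 8)/(18*s^5 - 21*s^4 + 2*s^3 - s^2 - s + 3)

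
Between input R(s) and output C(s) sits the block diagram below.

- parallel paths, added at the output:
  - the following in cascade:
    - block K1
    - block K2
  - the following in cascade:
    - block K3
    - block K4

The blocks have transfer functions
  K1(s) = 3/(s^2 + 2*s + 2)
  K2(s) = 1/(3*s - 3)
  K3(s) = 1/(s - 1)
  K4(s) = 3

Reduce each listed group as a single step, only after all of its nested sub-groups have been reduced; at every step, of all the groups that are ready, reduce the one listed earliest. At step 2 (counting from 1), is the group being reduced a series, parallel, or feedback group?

The answer is series.

Reasoning:
(1) multiply K1, K2 (series)
(2) cascade K3, K4
(3) reduce the parallel group (K1*K2), (K3*K4)
At step 2 the group reduced is series.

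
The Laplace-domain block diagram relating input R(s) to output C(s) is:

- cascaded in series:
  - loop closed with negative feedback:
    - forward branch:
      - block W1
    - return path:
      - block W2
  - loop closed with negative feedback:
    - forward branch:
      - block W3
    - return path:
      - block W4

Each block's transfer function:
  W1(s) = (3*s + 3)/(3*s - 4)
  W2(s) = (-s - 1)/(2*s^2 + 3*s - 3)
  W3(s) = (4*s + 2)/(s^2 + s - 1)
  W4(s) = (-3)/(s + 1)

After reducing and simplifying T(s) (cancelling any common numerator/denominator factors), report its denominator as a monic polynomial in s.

Answer: s^6 + 5*s^5/3 - 103*s^4/6 - 21*s^3/2 + 178*s^2/3 + 27*s/2 - 21/2

Working:
Step 1. reduce the feedback loop with forward W1 and return W2 = (6*s^3 + 15*s^2 - 9)/(6*s^3 - 2*s^2 - 27*s + 9)
Step 2. collapse the loop (W3 forward, W4 return) = (4*s^2 + 6*s + 2)/(s^3 + 2*s^2 - 12*s - 7)
Step 3. multiply [W1/(1+W1*W2)], [W3/(1+W3*W4)] (series) = (24*s^5 + 96*s^4 + 102*s^3 - 6*s^2 - 54*s - 18)/(6*s^6 + 10*s^5 - 103*s^4 - 63*s^3 + 356*s^2 + 81*s - 63)
The result of step 3 is T(s) in lowest terms. Its denominator has leading coefficient 6; dividing the denominator through by 6 makes it monic.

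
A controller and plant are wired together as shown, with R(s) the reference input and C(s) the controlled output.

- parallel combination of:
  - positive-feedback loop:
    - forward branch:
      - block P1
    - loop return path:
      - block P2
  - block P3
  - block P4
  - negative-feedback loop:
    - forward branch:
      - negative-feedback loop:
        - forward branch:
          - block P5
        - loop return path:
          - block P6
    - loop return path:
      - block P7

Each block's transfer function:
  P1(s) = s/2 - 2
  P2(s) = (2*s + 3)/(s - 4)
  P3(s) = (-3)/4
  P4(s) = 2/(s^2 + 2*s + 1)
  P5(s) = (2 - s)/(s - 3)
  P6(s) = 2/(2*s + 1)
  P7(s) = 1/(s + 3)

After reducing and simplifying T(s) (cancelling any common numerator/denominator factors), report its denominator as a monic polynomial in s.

[1] collapse the loop (P1 forward, P2 return); result (4 - s)/(2*s + 1)
[2] close the feedback loop around P5, P6; result (-2*s^2 + 3*s + 2)/(2*s^2 - 7*s + 1)
[3] feedback reduction of [P5/(1+P5*P6)], P7; result (-2*s^3 - 3*s^2 + 11*s + 6)/(2*s^3 - 3*s^2 - 17*s + 5)
[4] reduce the parallel group [P1/(1-P1*P2)], P3, P4, [[P5/(1+P5*P6)]/(1+[P5/(1+P5*P6)]*P7)]; result (-36*s^6 - 48*s^5 + 251*s^4 + 227*s^3 - 358*s^2 - 57*s + 129)/(16*s^6 + 16*s^5 - 164*s^4 - 340*s^3 - 184*s^2 + 12*s + 20)
No further cancellation is possible in the step-4 result, so that is T(s). Its denominator becomes monic after dividing by the leading coefficient 16.

Answer: s^6 + s^5 - 41*s^4/4 - 85*s^3/4 - 23*s^2/2 + 3*s/4 + 5/4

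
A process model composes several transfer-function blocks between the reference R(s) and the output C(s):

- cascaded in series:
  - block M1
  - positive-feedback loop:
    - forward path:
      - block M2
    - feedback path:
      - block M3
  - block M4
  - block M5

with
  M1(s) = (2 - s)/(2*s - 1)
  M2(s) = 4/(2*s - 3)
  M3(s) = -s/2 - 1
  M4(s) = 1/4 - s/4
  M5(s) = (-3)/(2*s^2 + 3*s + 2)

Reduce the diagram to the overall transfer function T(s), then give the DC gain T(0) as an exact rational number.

(1) apply the feedback formula to M2, M3: 4/(4*s + 1)
(2) cascade M1, [M2/(1-M2*M3)], M4, M5: (-3*s^2 + 9*s - 6)/(16*s^4 + 20*s^3 + 8*s^2 - 7*s - 2)
Step 2 gives the overall T(s). Then T(0) = -6/(-2) = 3.

Answer: 3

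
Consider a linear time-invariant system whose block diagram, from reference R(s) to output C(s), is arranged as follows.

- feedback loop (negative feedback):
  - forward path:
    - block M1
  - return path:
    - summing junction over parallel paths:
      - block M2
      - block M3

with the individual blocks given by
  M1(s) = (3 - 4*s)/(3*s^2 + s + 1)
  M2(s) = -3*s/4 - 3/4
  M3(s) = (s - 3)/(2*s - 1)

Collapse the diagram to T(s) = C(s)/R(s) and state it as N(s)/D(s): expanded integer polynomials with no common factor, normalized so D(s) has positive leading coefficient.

Answer: (-32*s^2 + 40*s - 12)/(48*s^3 - 26*s^2 + 43*s - 31)

Working:
Step 1. parallel reduction of M2, M3; result (-6*s^2 + s - 9)/(8*s - 4)
Step 2. feedback reduction of M1, (M2+M3), which is the overall transfer function T(s) = C(s)/R(s) in lowest terms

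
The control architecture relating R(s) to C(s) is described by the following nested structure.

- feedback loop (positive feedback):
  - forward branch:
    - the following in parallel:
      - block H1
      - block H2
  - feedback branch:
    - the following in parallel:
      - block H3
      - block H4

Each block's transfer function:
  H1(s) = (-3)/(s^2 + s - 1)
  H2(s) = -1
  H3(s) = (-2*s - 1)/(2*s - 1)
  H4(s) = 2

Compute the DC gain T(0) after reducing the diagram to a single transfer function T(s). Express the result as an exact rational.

First reduce the diagram to T(s).

1. reduce the parallel group H1, H2, giving (-s^2 - s - 2)/(s^2 + s - 1)
2. sum the parallel branches H3, H4, giving (2*s - 3)/(2*s - 1)
3. collapse the loop ((H1+H2) forward, (H3+H4) return), giving (-2*s^3 - s^2 - 3*s + 2)/(4*s^3 - 2*s - 5)
Step 3 gives the overall T(s). Then T(0) = 2/(-5) = -2/5.

Answer: -2/5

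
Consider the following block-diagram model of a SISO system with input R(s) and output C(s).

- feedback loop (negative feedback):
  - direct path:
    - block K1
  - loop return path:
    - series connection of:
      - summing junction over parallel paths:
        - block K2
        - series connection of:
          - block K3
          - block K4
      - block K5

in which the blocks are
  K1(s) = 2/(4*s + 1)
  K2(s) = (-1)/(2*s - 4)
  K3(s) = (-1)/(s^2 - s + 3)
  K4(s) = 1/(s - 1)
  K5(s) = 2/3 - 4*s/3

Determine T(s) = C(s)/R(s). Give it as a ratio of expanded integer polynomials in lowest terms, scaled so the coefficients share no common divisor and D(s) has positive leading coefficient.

(1) combine K3, K4 in series; result (-1)/(s^3 - 2*s^2 + 4*s - 3)
(2) sum the parallel branches K2, (K3*K4); result (-s^3 + 2*s^2 - 6*s + 7)/(2*s^4 - 8*s^3 + 16*s^2 - 22*s + 12)
(3) series reduction of (K2+(K3*K4)), K5; result (2*s^4 - 5*s^3 + 14*s^2 - 20*s + 7)/(3*s^4 - 12*s^3 + 24*s^2 - 33*s + 18)
(4) reduce the feedback loop with forward K1 and return ((K2+(K3*K4))*K5), giving the overall T(s)

Final answer: (6*s^4 - 24*s^3 + 48*s^2 - 66*s + 36)/(12*s^5 - 41*s^4 + 74*s^3 - 80*s^2 - s + 32)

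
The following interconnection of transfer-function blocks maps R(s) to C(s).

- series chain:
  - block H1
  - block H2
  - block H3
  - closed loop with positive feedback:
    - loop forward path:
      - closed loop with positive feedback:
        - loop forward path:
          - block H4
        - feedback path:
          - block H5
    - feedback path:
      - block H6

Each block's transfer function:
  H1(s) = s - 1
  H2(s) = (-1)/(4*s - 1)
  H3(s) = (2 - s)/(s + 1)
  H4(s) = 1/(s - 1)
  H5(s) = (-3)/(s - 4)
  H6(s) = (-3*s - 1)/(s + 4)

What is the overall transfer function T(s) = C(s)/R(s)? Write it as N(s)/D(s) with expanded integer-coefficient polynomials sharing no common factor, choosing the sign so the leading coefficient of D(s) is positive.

(1) close the feedback loop around H4, H5, giving (s - 4)/(s^2 - 5*s + 7)
(2) feedback reduction of [H4/(1-H4*H5)], H6, giving (s^2 - 16)/(s^3 + 2*s^2 - 24*s + 24)
(3) cascade H1, H2, H3, [[H4/(1-H4*H5)]/(1-[H4/(1-H4*H5)]*H6)], giving the overall T(s)

Answer: (s^4 - 3*s^3 - 14*s^2 + 48*s - 32)/(4*s^5 + 11*s^4 - 91*s^3 + 22*s^2 + 96*s - 24)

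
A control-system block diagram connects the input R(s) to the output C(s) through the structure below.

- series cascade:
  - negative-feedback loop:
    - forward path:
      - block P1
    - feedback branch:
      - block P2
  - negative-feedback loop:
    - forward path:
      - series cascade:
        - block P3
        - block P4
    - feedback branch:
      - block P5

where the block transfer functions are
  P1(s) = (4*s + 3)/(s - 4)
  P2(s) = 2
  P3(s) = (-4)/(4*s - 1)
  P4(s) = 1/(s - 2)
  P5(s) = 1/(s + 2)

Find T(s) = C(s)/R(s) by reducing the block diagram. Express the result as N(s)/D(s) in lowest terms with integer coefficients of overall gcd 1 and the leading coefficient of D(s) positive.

Step 1: apply the feedback formula to P1, P2: (4*s + 3)/(9*s + 2)
Step 2: reduce the series chain P3, P4: (-4)/(4*s^2 - 9*s + 2)
Step 3: feedback reduction of (P3*P4), P5: (-4*s - 8)/(4*s^3 - s^2 - 16*s)
Step 4: reduce the series chain [P1/(1+P1*P2)], [(P3*P4)/(1+(P3*P4)*P5)] - this is the overall T(s), already in the required normalized form

Hence the answer: (-16*s^2 - 44*s - 24)/(36*s^4 - s^3 - 146*s^2 - 32*s)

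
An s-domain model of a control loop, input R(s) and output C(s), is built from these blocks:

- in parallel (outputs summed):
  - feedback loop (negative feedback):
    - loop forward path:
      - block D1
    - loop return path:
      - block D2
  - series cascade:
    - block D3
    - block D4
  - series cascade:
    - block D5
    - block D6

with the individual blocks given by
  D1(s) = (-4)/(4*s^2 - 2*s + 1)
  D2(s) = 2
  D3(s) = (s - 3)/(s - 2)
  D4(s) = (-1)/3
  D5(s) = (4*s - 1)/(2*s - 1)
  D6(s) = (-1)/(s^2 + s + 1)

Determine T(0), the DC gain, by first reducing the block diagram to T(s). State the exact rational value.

Answer: -13/14

Working:
Step 1. reduce the feedback loop with forward D1 and return D2 gives (-4)/(4*s^2 - 2*s - 7)
Step 2. multiply D3, D4 (series) gives (3 - s)/(3*s - 6)
Step 3. series reduction of D5, D6 gives (1 - 4*s)/(2*s^3 + s^2 + s - 1)
Step 4. sum the parallel branches [D1/(1+D1*D2)], (D3*D4), (D5*D6) gives (-8*s^6 + 24*s^5 - 60*s^4 + 145*s^3 - 16*s^2 - 163*s + 39)/(24*s^6 - 48*s^5 - 36*s^4 + 33*s^3 + 63*s^2 + 51*s - 42)
Evaluating the step-4 result (the overall T(s)) at s = 0 gives T(0) = 39/(-42) = -13/14.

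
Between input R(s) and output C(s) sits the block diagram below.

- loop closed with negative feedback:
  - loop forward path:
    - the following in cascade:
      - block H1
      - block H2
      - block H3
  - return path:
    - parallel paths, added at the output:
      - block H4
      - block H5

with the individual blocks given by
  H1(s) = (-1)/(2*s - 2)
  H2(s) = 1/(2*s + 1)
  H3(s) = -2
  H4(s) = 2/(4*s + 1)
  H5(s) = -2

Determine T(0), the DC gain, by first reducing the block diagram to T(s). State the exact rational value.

1. cascade H1, H2, H3: 1/(2*s^2 - s - 1)
2. combine H4, H5 in parallel: (-8*s)/(4*s + 1)
3. apply the feedback formula to (H1*H2*H3), (H4+H5): (4*s + 1)/(8*s^3 - 2*s^2 - 13*s - 1)
The step-3 result is T(s). Setting s = 0: T(0) = 1/(-1) = -1.

Answer: -1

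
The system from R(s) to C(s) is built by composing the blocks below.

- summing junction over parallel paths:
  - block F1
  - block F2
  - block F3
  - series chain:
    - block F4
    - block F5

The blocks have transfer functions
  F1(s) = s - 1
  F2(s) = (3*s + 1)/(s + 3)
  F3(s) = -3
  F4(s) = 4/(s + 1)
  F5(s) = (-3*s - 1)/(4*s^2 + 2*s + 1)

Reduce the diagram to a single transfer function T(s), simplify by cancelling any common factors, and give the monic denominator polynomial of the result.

(1) reduce the series chain F4, F5 = (-12*s - 4)/(4*s^3 + 6*s^2 + 3*s + 1)
(2) combine F1, F2, F3, (F4*F5) in parallel = (4*s^5 + 14*s^4 - 29*s^3 - 71*s^2 - 71*s - 23)/(4*s^4 + 18*s^3 + 21*s^2 + 10*s + 3)
Step 2 gives the fully reduced T(s), with no common factor left to cancel. The denominator's leading coefficient is 4, so divide each of its coefficients by 4 to get the monic form.

Final answer: s^4 + 9*s^3/2 + 21*s^2/4 + 5*s/2 + 3/4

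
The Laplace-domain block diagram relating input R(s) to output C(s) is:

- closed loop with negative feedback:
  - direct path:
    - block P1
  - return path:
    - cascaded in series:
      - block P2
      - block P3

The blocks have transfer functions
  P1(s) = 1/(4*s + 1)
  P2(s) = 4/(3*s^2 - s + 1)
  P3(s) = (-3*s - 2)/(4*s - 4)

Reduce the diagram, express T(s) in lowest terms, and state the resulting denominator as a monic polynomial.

(1) combine P2, P3 in series, giving (-3*s - 2)/(3*s^3 - 4*s^2 + 2*s - 1)
(2) reduce the feedback loop with forward P1 and return (P2*P3), giving (3*s^3 - 4*s^2 + 2*s - 1)/(12*s^4 - 13*s^3 + 4*s^2 - 5*s - 3)
Step 2 gives the fully reduced T(s), with no common factor left to cancel. The denominator's leading coefficient is 12, so divide each of its coefficients by 12 to get the monic form.

Therefore the answer is s^4 - 13*s^3/12 + s^2/3 - 5*s/12 - 1/4.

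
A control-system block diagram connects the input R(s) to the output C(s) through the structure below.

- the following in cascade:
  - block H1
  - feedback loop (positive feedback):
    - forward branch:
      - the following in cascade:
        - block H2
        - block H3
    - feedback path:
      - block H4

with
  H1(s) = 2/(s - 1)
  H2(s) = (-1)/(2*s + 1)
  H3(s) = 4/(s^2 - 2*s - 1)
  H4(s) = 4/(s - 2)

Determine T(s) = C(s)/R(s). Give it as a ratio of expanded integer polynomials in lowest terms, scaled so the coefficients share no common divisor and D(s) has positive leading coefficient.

The answer is (16 - 8*s)/(2*s^5 - 9*s^4 + 9*s^3 + 5*s^2 + 11*s - 18).

Reasoning:
Step 1. combine H2, H3 in series -> (-4)/(2*s^3 - 3*s^2 - 4*s - 1)
Step 2. reduce the feedback loop with forward (H2*H3) and return H4 -> (8 - 4*s)/(2*s^4 - 7*s^3 + 2*s^2 + 7*s + 18)
Step 3. series reduction of H1, [(H2*H3)/(1-(H2*H3)*H4)]; the result is T(s) itself (integer coefficients, no common factor, positive leading denominator coefficient)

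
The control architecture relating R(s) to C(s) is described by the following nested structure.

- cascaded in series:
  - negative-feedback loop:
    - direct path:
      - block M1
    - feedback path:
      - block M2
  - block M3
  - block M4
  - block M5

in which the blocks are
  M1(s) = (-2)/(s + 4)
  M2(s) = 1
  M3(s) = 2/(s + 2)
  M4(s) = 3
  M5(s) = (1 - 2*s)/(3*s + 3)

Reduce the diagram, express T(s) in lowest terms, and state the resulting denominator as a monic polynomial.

Step 1 - close the feedback loop around M1, M2 = (-2)/(s + 2)
Step 2 - combine [M1/(1+M1*M2)], M3, M4, M5 in series = (8*s - 4)/(s^3 + 5*s^2 + 8*s + 4)
Step 2 gives the fully reduced T(s), with no common factor left to cancel. The denominator is already monic (leading coefficient 1).

Final answer: s^3 + 5*s^2 + 8*s + 4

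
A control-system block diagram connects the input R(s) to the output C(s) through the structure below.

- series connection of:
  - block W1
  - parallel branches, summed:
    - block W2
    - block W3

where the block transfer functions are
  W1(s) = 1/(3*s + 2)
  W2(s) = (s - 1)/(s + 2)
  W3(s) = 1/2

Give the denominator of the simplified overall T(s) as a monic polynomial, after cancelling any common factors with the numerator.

1. add W2, W3 (parallel) gives (3*s)/(2*s + 4)
2. reduce the series chain W1, (W2+W3) gives (3*s)/(6*s^2 + 16*s + 8)
T(s) is the step-2 result (common factors already cancelled). Leading coefficient of the denominator: 6. Divide through by 6 for the monic polynomial.

Therefore the answer is s^2 + 8*s/3 + 4/3.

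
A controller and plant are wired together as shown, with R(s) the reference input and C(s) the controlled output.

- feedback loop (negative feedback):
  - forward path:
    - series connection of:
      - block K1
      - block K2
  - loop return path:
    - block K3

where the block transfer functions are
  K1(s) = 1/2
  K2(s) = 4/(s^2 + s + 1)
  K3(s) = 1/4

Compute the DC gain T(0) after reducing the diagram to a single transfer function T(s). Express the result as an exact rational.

First reduce the diagram to T(s).

1. reduce the series chain K1, K2; result 2/(s^2 + s + 1)
2. close the feedback loop around (K1*K2), K3; result 4/(2*s^2 + 2*s + 3)
Evaluating the step-2 result (the overall T(s)) at s = 0 gives T(0) = 4/3.

Answer: 4/3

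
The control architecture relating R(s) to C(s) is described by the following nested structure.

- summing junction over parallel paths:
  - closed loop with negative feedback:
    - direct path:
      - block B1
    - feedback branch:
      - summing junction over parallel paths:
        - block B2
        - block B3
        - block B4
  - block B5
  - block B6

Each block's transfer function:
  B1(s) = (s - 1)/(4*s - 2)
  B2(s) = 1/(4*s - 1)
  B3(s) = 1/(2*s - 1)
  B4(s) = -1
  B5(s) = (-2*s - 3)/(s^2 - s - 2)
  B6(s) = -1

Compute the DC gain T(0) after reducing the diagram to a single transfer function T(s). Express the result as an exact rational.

First reduce the diagram to T(s).

Step 1: combine B2, B3, B4 in parallel = (-8*s^2 + 12*s - 3)/(8*s^2 - 6*s + 1)
Step 2: feedback reduction of B1, (B2+B3+B4) = (8*s^3 - 14*s^2 + 7*s - 1)/(24*s^3 - 20*s^2 + s + 1)
Step 3: parallel reduction of [B1/(1+B1*(B2+B3+B4))], B5, B6 = (-16*s^5 - 26*s^4 + 38*s^2 - 15*s + 1)/(24*s^5 - 44*s^4 - 27*s^3 + 40*s^2 - 3*s - 2)
DC gain: substitute s = 0 into T(s) from step 3: T(0) = 1/(-2) = -1/2.

Answer: -1/2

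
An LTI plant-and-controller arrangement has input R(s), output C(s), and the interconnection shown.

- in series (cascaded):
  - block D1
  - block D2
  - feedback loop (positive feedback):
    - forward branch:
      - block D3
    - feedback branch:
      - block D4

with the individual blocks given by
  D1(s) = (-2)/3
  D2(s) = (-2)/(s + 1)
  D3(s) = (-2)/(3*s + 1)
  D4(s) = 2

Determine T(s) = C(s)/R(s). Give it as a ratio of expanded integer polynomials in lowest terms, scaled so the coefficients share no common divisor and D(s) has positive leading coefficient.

[1] close the feedback loop around D3, D4, giving (-2)/(3*s + 5)
[2] reduce the series chain D1, D2, [D3/(1-D3*D4)] - this is the overall T(s), already in the required normalized form

Answer: (-8)/(9*s^2 + 24*s + 15)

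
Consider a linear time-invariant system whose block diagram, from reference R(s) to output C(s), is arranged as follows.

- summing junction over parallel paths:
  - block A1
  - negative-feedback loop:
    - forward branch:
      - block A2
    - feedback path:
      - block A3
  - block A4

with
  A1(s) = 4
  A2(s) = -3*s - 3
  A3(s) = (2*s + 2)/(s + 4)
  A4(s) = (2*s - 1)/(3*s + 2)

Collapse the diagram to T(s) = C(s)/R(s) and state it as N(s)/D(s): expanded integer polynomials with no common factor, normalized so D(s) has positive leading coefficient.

Step 1. feedback reduction of A2, A3 gives (3*s^2 + 15*s + 12)/(6*s^2 + 11*s + 2)
Step 2. combine A1, [A2/(1+A2*A3)], A4 in parallel, giving the overall T(s)

Therefore the answer is (93*s^3 + 247*s^2 + 171*s + 38)/(18*s^3 + 45*s^2 + 28*s + 4).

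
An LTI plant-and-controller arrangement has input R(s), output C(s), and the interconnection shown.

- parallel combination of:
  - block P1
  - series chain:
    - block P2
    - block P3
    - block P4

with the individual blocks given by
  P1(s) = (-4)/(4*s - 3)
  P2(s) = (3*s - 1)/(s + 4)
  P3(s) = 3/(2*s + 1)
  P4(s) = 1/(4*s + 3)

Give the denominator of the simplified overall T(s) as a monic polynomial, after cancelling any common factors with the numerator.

The answer is s^4 + 9*s^3/2 + 23*s^2/16 - 81*s/32 - 9/8.

Reasoning:
Step 1 - cascade P2, P3, P4 -> (9*s - 3)/(8*s^3 + 42*s^2 + 43*s + 12)
Step 2 - sum the parallel branches P1, (P2*P3*P4) -> (-32*s^3 - 132*s^2 - 211*s - 39)/(32*s^4 + 144*s^3 + 46*s^2 - 81*s - 36)
No further cancellation is possible in the step-2 result, so that is T(s). Its denominator becomes monic after dividing by the leading coefficient 32.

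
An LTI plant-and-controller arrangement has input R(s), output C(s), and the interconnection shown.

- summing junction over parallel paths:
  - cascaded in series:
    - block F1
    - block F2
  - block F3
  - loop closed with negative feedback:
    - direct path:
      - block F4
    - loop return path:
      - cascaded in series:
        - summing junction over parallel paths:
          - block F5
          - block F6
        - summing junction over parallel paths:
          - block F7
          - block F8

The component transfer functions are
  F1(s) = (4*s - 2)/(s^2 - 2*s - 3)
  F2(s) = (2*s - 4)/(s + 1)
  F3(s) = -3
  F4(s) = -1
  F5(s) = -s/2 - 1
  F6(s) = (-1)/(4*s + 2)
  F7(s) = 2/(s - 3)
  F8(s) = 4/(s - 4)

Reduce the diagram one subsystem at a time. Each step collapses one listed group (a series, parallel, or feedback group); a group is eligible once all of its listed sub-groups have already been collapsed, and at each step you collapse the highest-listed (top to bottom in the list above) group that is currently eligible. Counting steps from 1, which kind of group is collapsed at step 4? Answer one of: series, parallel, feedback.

1. combine F1, F2 in series
2. parallel reduction of F5, F6
3. sum the parallel branches F7, F8
4. multiply (F5+F6), (F7+F8) (series)
5. apply the feedback formula to F4, ((F5+F6)*(F7+F8))
6. reduce the parallel group (F1*F2), F3, [F4/(1+F4*((F5+F6)*(F7+F8)))]
Step 4: series.

Final answer: series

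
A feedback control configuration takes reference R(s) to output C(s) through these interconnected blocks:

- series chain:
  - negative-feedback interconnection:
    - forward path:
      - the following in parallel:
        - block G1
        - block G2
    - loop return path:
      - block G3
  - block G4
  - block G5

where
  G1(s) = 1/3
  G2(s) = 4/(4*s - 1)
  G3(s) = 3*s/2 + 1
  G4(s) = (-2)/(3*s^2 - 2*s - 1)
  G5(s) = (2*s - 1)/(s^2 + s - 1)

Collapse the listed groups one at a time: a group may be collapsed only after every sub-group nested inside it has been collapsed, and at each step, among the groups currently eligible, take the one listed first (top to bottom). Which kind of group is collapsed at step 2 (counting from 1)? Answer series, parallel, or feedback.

Step 1. reduce the parallel group G1, G2
Step 2. apply the feedback formula to (G1+G2), G3
Step 3. combine [(G1+G2)/(1+(G1+G2)*G3)], G4, G5 in series
At step 2 the group reduced is feedback.

Final answer: feedback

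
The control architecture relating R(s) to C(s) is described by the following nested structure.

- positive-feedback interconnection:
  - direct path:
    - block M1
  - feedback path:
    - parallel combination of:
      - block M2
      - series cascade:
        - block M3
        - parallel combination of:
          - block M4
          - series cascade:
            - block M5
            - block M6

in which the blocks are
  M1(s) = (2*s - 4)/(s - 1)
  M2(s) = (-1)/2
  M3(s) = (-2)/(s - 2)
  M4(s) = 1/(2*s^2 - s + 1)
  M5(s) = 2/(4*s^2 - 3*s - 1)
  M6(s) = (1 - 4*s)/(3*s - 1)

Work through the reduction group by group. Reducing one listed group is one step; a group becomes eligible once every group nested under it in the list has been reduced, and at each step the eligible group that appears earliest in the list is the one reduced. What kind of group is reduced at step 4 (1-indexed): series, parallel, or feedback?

[1] multiply M5, M6 (series)
[2] sum the parallel branches M4, (M5*M6)
[3] cascade M3, (M4+(M5*M6))
[4] reduce the parallel group M2, (M3*(M4+(M5*M6)))
[5] reduce the feedback loop with forward M1 and return (M2+(M3*(M4+(M5*M6))))
The group at step 4 is a parallel group.

Hence the answer: parallel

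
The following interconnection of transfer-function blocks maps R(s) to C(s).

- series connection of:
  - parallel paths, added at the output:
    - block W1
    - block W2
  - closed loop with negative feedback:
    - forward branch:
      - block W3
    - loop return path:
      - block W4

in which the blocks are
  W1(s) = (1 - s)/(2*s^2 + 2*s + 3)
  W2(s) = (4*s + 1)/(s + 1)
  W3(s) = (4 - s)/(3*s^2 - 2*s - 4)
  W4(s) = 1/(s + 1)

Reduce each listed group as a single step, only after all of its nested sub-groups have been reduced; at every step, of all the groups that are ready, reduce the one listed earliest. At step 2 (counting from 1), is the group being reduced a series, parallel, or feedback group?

The answer is feedback.

Reasoning:
(1) add W1, W2 (parallel)
(2) apply the feedback formula to W3, W4
(3) reduce the series chain (W1+W2), [W3/(1+W3*W4)]
The group at step 2 is a feedback group.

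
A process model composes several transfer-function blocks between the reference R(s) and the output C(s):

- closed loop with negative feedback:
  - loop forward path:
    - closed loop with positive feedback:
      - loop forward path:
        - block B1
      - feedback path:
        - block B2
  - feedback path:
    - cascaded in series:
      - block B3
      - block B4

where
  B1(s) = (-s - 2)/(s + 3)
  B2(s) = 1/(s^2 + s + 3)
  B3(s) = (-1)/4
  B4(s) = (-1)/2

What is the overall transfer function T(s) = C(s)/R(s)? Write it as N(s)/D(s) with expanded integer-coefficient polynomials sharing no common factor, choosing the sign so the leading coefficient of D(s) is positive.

Answer: (-8*s^3 - 24*s^2 - 40*s - 48)/(7*s^3 + 29*s^2 + 51*s + 82)

Working:
(1) reduce the feedback loop with forward B1 and return B2 -> (-s^3 - 3*s^2 - 5*s - 6)/(s^3 + 4*s^2 + 7*s + 11)
(2) reduce the series chain B3, B4 -> 1/8
(3) collapse the loop ([B1/(1-B1*B2)] forward, (B3*B4) return) - this is the overall T(s), already in the required normalized form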